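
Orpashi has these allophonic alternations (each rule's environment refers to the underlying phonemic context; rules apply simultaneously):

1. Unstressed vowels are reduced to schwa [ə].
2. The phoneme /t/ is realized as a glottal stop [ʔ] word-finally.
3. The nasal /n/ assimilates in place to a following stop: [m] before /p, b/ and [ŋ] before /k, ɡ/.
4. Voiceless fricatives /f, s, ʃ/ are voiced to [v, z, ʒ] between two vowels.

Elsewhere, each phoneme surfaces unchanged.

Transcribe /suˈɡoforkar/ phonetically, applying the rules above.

/s/ (word-initial) is in the target of rule 4 but the environment (between two vowels) is not met → [s].
/u/ meets the environment for rule 1 (in an unstressed syllable) → [ə].
/ɡ/ (between /u/ and /o/) is unaffected → [ɡ].
/o/ (between /ɡ/ and /f/) is in the target of rule 1 but the environment (in an unstressed syllable) is not met → [o].
/f/ — between /o/ and /o/, between two vowels — surfaces as [v] (rule 4).
Rule 1 applies to /o/ (between /f/ and /r/: in an unstressed syllable) → [ə].
/r/ (between /o/ and /k/): no rule targets it → [r].
/k/ (between /r/ and /a/) is unaffected → [k].
/a/ (between /k/ and /r/) occurs in an unstressed syllable → [ə] by rule 1.
/r/ — not in any rule's target class → [r].

[səˈɡovərkər]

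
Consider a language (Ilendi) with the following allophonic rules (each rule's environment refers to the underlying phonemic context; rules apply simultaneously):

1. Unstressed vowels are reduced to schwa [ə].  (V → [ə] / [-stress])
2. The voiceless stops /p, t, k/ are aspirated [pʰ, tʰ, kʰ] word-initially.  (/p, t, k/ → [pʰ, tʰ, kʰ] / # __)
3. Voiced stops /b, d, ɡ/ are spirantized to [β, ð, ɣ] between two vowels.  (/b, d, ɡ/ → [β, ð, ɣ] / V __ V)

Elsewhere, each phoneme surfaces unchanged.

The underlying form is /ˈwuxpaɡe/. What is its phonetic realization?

/w/ stays [w].
/u/ — between /w/ and /x/; rule 1 does not apply here → [u].
/x/ (between /u/ and /p/): no rule targets it → [x].
/p/ — between /x/ and /a/; rule 2 does not apply here → [p].
/a/ — between /p/ and /ɡ/, in an unstressed syllable — surfaces as [ə] (rule 1).
/ɡ/ — between /a/ and /e/, between two vowels — surfaces as [ɣ] (rule 3).
/e/ (word-final) occurs in an unstressed syllable → [ə] by rule 1.

[ˈwuxpəɣə]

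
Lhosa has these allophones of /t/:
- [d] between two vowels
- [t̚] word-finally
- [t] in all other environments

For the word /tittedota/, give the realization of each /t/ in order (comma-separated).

Occurrence 1 (position 1): no conditioning environment matches → elsewhere allophone [t].
Occurrence 2 (position 3): no conditioning environment matches → elsewhere allophone [t].
Occurrence 3 (position 4): no conditioning environment matches → elsewhere allophone [t].
Occurrence 4 (position 8): between two vowels → [d].

[t], [t], [t], [d]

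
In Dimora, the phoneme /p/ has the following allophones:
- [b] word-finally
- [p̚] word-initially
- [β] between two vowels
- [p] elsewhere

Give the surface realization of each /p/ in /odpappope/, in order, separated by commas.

[p], [p], [p], [β]

Occurrence 1 (position 3): no conditioning environment matches → elsewhere allophone [p].
Occurrence 2 (position 5): no conditioning environment matches → elsewhere allophone [p].
Occurrence 3 (position 6): no conditioning environment matches → elsewhere allophone [p].
Occurrence 4 (position 8): between two vowels → [β].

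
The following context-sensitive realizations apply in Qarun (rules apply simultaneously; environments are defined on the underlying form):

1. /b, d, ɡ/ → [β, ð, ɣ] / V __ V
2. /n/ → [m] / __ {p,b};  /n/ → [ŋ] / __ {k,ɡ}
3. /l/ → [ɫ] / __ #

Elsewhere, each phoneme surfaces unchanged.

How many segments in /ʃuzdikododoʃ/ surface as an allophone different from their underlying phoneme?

Segments that undergo a rule: /d/ → [ð] (rule 1); /d/ → [ð] (rule 1).
All other segments surface unchanged.

2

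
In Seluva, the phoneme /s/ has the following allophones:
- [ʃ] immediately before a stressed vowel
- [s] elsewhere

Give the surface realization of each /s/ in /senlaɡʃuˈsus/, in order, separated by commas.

Occurrence 1 (position 1): no conditioning environment matches → elsewhere allophone [s].
Occurrence 2 (position 9): immediately before a stressed vowel → [ʃ].
Occurrence 3 (position 11): no conditioning environment matches → elsewhere allophone [s].

[s], [ʃ], [s]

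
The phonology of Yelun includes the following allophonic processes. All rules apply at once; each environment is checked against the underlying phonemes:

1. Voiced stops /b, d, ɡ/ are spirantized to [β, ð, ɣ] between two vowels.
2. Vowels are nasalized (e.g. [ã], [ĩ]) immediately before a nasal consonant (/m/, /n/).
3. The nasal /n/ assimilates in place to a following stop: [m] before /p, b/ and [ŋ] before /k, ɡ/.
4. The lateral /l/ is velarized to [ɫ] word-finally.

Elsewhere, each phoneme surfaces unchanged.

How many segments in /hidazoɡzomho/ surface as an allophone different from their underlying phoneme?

Segments that undergo a rule: /d/ → [ð] (rule 1); /o/ → [õ] (rule 2).
All other segments surface unchanged.

2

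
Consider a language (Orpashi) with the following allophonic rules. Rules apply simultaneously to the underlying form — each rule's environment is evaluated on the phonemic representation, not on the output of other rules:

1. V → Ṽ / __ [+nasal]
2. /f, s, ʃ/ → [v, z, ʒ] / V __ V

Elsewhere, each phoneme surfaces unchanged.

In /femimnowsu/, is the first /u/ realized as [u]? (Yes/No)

Yes

/u/ (word-final): rule 1 targets it, but not before a nasal consonant → unchanged [u].
The actual realization is [u], which matches [u].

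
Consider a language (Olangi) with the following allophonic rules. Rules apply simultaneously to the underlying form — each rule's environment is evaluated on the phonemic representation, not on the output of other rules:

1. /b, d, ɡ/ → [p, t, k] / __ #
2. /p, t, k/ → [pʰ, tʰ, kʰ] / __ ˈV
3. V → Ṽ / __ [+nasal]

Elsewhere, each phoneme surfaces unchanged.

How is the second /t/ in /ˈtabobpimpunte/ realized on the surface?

/t/ (between /n/ and /e/) fails the environment for rule 2, so it stays [t].

[t]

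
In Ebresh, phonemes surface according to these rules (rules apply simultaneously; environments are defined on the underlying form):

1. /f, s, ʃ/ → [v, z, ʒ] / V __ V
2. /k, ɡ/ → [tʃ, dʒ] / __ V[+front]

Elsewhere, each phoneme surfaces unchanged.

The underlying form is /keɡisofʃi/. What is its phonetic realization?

[tʃedʒizofʃi]

/k/ meets the environment for rule 2 (before a front vowel) → [tʃ].
Rule 2 applies to /ɡ/ (between /e/ and /i/: before a front vowel) → [dʒ].
/s/ — between /i/ and /o/, between two vowels — surfaces as [z] (rule 1).
/f/ (between /o/ and /ʃ/) is in the target of rule 1 but the environment (between two vowels) is not met → [f].
/ʃ/ (between /f/ and /i/) fails the environment for rule 1, so it stays [ʃ].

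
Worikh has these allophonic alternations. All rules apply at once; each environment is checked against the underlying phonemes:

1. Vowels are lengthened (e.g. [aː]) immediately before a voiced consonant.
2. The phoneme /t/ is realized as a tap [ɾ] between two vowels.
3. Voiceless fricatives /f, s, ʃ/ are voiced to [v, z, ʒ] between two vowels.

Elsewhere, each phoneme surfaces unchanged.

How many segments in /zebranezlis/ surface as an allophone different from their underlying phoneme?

Segments that undergo a rule: /e/ → [eː] (rule 1); /a/ → [aː] (rule 1); /e/ → [eː] (rule 1).
All other segments surface unchanged.

3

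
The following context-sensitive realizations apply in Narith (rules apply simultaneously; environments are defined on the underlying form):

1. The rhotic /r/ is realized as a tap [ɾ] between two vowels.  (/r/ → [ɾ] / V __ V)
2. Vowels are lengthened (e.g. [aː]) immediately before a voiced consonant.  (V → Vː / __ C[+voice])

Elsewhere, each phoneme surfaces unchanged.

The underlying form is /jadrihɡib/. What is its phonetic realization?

[jaːdrihɡiːb]

/a/ meets the environment for rule 2 (before a voiced consonant) → [aː].
/r/ (between /d/ and /i/): rule 1 targets it, but not between two vowels → unchanged [r].
/i/ — between /r/ and /h/; rule 2 does not apply here → [i].
/i/ — between /ɡ/ and /b/, before a voiced consonant — surfaces as [iː] (rule 2).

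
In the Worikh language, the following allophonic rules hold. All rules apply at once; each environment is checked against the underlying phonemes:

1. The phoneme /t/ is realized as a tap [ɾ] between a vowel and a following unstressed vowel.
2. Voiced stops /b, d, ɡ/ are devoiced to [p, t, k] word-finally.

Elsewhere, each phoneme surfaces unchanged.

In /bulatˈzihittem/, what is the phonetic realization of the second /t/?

[t]

/t/ (between /i/ and /t/): rule 1 targets it, but not between a vowel and a following unstressed vowel → unchanged [t].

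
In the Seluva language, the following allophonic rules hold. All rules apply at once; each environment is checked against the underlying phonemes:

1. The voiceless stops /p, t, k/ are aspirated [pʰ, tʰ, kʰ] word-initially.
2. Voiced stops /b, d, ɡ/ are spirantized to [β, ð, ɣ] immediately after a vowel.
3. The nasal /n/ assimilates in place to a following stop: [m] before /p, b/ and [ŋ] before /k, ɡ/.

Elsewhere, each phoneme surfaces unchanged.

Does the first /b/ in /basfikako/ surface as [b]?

/b/ — word-initial; rule 2 does not apply here → [b].
The actual realization is [b], which matches [b].

Yes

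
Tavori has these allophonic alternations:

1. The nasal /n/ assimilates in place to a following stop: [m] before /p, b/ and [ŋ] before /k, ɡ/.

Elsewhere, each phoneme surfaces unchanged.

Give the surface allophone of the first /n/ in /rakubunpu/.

[m]

/n/ (between /u/ and /p/) occurs before a labial or velar stop → [m] by rule 1.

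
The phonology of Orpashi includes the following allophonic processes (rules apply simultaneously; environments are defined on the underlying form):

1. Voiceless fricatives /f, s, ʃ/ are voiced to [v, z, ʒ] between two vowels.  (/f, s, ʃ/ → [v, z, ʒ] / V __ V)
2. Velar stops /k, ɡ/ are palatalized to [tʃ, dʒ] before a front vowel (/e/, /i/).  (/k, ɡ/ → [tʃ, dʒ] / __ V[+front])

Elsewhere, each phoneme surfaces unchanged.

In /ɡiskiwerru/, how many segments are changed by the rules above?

2

Segments that undergo a rule: /ɡ/ → [dʒ] (rule 2); /k/ → [tʃ] (rule 2).
All other segments surface unchanged.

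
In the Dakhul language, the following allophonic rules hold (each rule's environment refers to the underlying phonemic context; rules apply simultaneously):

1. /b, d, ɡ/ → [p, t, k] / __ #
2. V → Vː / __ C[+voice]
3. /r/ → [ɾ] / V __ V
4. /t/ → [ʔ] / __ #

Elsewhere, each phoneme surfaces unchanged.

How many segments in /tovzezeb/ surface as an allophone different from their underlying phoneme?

Segments that undergo a rule: /o/ → [oː] (rule 2); /e/ → [eː] (rule 2); /e/ → [eː] (rule 2); /b/ → [p] (rule 1).
All other segments surface unchanged.

4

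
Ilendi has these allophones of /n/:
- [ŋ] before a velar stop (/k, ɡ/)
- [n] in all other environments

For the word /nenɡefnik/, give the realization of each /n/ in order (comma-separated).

Occurrence 1 (position 1): no conditioning environment matches → elsewhere allophone [n].
Occurrence 2 (position 3): before a velar stop → [ŋ].
Occurrence 3 (position 7): no conditioning environment matches → elsewhere allophone [n].

[n], [ŋ], [n]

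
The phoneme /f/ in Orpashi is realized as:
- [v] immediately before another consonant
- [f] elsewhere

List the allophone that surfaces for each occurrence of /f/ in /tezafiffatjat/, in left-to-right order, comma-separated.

Occurrence 1 (position 5): no conditioning environment matches → elsewhere allophone [f].
Occurrence 2 (position 7): immediately before another consonant → [v].
Occurrence 3 (position 8): no conditioning environment matches → elsewhere allophone [f].

[f], [v], [f]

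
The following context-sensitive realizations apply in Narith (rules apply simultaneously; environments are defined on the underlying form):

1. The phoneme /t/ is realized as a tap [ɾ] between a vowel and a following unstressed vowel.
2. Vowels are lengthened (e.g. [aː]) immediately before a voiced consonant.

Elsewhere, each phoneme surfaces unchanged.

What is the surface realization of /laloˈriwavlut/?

[laːloːˈriːwaːvlut]

/l/ — not in any rule's target class → [l].
/a/ (between /l/ and /l/) occurs before a voiced consonant → [aː] by rule 2.
/l/ (between /a/ and /o/): no rule targets it → [l].
/o/ (between /l/ and /r/): before a voiced consonant, so rule 2 applies → [oː].
/r/ — not in any rule's target class → [r].
/i/ (between /r/ and /w/) occurs before a voiced consonant → [iː] by rule 2.
/w/ (between /i/ and /a/) is unaffected → [w].
/a/ (between /w/ and /v/) occurs before a voiced consonant → [aː] by rule 2.
/v/ — not in any rule's target class → [v].
/l/ — not in any rule's target class → [l].
/u/ (between /l/ and /t/) fails the environment for rule 2, so it stays [u].
/t/ — word-final; rule 1 does not apply here → [t].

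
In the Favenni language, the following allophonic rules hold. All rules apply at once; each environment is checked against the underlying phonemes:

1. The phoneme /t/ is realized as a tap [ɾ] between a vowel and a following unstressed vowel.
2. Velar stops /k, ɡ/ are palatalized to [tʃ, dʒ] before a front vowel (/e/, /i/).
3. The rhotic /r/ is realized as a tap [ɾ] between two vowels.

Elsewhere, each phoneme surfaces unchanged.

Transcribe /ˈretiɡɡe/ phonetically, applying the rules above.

[ˈreɾiɡdʒe]

/r/ (word-initial) fails the environment for rule 3, so it stays [r].
/e/ — not in any rule's target class → [e].
/t/ (between /e/ and /i/) occurs between a vowel and a following unstressed vowel → [ɾ] by rule 1.
/i/ (between /t/ and /ɡ/) is unaffected → [i].
/ɡ/ (between /i/ and /ɡ/) is in the target of rule 2 but the environment (before a front vowel) is not met → [ɡ].
Rule 2 applies to /ɡ/ (between /ɡ/ and /e/: before a front vowel) → [dʒ].
/e/ — not in any rule's target class → [e].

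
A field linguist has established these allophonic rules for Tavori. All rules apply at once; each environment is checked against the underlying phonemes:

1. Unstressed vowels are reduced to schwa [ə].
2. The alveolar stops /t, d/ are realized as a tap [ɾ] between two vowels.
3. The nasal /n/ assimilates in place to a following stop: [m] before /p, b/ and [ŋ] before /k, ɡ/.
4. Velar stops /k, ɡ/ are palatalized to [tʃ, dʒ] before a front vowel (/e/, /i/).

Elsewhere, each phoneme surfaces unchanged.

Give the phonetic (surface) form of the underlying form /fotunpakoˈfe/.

[fəɾəmpəkəˈfe]

/f/ — not in any rule's target class → [f].
/o/ (between /f/ and /t/) occurs in an unstressed syllable → [ə] by rule 1.
Rule 2 applies to /t/ (between /o/ and /u/: between two vowels) → [ɾ].
/u/ meets the environment for rule 1 (in an unstressed syllable) → [ə].
/n/ meets the environment for rule 3 (before a labial or velar stop) → [m].
/p/ (between /n/ and /a/) is unaffected → [p].
/a/ (between /p/ and /k/): in an unstressed syllable, so rule 1 applies → [ə].
/k/ (between /a/ and /o/) is in the target of rule 4 but the environment (before a front vowel) is not met → [k].
/o/ — between /k/ and /f/, in an unstressed syllable — surfaces as [ə] (rule 1).
/f/ (between /o/ and /e/): no rule targets it → [f].
/e/ (word-final) is in the target of rule 1 but the environment (in an unstressed syllable) is not met → [e].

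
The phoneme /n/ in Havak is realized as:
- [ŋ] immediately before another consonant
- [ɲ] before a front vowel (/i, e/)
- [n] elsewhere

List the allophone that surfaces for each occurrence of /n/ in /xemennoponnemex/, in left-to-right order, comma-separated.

Occurrence 1 (position 5): immediately before another consonant → [ŋ].
Occurrence 2 (position 6): no conditioning environment matches → elsewhere allophone [n].
Occurrence 3 (position 10): immediately before another consonant → [ŋ].
Occurrence 4 (position 11): before a front vowel (/i, e/) → [ɲ].

[ŋ], [n], [ŋ], [ɲ]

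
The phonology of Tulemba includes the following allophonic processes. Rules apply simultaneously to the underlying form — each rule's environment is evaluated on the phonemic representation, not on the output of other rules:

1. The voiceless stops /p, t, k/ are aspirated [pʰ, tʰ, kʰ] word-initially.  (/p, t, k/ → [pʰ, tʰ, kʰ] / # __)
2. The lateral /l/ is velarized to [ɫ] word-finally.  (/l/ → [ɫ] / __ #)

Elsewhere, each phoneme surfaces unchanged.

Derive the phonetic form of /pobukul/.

[pʰobukuɫ]

/p/ meets the environment for rule 1 (word-initially) → [pʰ].
/o/ — not in any rule's target class → [o].
/b/ — not in any rule's target class → [b].
/u/ stays [u].
/k/ — between /u/ and /u/; rule 1 does not apply here → [k].
/u/ stays [u].
/l/ — word-final, word-finally — surfaces as [ɫ] (rule 2).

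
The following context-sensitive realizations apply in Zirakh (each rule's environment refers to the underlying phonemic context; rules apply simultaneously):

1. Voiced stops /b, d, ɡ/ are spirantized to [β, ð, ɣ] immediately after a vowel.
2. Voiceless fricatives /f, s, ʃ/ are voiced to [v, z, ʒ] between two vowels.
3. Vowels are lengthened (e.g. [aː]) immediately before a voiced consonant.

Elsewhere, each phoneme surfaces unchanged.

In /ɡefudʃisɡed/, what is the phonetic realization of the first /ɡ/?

/ɡ/ (word-initial) is in the target of rule 1 but the environment (immediately after a vowel) is not met → [ɡ].

[ɡ]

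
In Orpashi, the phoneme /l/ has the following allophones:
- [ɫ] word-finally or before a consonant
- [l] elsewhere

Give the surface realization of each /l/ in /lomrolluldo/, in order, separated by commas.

[l], [ɫ], [l], [ɫ]

Occurrence 1 (position 1): no conditioning environment matches → elsewhere allophone [l].
Occurrence 2 (position 6): word-finally or before a consonant → [ɫ].
Occurrence 3 (position 7): no conditioning environment matches → elsewhere allophone [l].
Occurrence 4 (position 9): word-finally or before a consonant → [ɫ].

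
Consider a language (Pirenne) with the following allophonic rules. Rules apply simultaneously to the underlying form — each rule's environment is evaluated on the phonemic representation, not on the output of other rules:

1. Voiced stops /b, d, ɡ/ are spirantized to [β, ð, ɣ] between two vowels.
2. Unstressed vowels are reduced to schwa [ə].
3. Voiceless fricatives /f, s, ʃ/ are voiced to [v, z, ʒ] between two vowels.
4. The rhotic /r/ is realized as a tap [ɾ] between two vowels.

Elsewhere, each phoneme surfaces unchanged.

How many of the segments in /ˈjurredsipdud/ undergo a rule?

Segments that undergo a rule: /e/ → [ə] (rule 2); /i/ → [ə] (rule 2); /u/ → [ə] (rule 2).
All other segments surface unchanged.

3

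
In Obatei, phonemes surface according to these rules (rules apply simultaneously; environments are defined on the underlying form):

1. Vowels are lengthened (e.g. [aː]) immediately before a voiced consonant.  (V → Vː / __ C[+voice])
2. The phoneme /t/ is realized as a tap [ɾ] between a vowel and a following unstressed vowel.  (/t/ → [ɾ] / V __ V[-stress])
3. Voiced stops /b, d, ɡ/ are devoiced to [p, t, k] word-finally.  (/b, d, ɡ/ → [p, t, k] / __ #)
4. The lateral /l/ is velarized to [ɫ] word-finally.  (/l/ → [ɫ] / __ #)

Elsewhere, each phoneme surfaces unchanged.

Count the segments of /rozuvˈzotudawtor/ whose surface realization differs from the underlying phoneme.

6

Segments that undergo a rule: /o/ → [oː] (rule 1); /u/ → [uː] (rule 1); /t/ → [ɾ] (rule 2); /u/ → [uː] (rule 1); /a/ → [aː] (rule 1); /o/ → [oː] (rule 1).
All other segments surface unchanged.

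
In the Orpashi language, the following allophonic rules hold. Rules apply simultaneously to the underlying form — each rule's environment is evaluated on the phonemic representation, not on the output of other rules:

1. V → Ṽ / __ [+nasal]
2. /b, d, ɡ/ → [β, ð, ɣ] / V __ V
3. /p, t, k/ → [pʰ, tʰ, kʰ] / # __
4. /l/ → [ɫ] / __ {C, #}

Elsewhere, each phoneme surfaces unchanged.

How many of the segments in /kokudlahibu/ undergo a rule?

2

Segments that undergo a rule: /k/ → [kʰ] (rule 3); /b/ → [β] (rule 2).
All other segments surface unchanged.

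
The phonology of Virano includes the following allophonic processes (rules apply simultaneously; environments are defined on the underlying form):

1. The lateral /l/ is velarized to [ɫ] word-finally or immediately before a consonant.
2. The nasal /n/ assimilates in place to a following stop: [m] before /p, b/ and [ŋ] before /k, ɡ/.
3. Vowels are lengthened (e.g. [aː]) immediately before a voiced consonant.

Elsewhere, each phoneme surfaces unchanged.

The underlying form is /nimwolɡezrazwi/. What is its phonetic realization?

/n/ (word-initial) is in the target of rule 2 but the environment (before a labial or velar stop) is not met → [n].
/i/ meets the environment for rule 3 (before a voiced consonant) → [iː].
/m/ (between /i/ and /w/): no rule targets it → [m].
/w/ stays [w].
Rule 3 applies to /o/ (between /w/ and /l/: before a voiced consonant) → [oː].
/l/ (between /o/ and /ɡ/) occurs word-finally or immediately before a consonant → [ɫ] by rule 1.
/ɡ/ (between /l/ and /e/) is unaffected → [ɡ].
/e/ — between /ɡ/ and /z/, before a voiced consonant — surfaces as [eː] (rule 3).
/z/ stays [z].
/r/ (between /z/ and /a/) is unaffected → [r].
/a/ (between /r/ and /z/) occurs before a voiced consonant → [aː] by rule 3.
/z/ stays [z].
/w/ stays [w].
/i/ (word-final) is in the target of rule 3 but the environment (before a voiced consonant) is not met → [i].

[niːmwoːɫɡeːzraːzwi]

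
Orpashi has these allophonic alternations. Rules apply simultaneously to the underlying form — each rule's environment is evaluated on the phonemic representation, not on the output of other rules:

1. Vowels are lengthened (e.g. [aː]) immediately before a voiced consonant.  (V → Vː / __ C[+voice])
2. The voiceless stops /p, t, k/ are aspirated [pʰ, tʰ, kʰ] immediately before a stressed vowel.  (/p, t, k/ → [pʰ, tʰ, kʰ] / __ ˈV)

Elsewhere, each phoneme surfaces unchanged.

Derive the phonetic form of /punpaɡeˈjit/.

[puːnpaːɡeːˈjit]

/p/ (word-initial) is in the target of rule 2 but the environment (immediately before a stressed vowel) is not met → [p].
/u/ (between /p/ and /n/) occurs before a voiced consonant → [uː] by rule 1.
/n/ (between /u/ and /p/) is unaffected → [n].
/p/ (between /n/ and /a/): rule 2 targets it, but not immediately before a stressed vowel → unchanged [p].
Rule 1 applies to /a/ (between /p/ and /ɡ/: before a voiced consonant) → [aː].
/ɡ/ stays [ɡ].
/e/ meets the environment for rule 1 (before a voiced consonant) → [eː].
/j/ (between /e/ and /i/): no rule targets it → [j].
/i/ (between /j/ and /t/) fails the environment for rule 1, so it stays [i].
/t/ (word-final) fails the environment for rule 2, so it stays [t].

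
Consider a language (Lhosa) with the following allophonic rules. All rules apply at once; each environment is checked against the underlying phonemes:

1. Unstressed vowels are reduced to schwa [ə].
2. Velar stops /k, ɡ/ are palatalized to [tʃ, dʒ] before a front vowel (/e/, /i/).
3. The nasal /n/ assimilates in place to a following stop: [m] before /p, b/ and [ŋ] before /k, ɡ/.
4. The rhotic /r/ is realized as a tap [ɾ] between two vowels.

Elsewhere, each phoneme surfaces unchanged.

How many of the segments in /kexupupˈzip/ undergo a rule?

4

Segments that undergo a rule: /k/ → [tʃ] (rule 2); /e/ → [ə] (rule 1); /u/ → [ə] (rule 1); /u/ → [ə] (rule 1).
All other segments surface unchanged.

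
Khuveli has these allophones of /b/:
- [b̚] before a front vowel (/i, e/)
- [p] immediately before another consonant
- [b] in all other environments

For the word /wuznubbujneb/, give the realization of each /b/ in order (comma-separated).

[p], [b], [b]

Occurrence 1 (position 6): immediately before another consonant → [p].
Occurrence 2 (position 7): no conditioning environment matches → elsewhere allophone [b].
Occurrence 3 (position 12): no conditioning environment matches → elsewhere allophone [b].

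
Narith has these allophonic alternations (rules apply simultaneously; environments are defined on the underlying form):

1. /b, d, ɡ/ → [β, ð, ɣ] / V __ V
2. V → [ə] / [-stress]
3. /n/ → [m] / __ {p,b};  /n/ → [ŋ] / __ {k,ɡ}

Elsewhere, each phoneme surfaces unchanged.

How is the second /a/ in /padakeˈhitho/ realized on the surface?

/a/ (between /d/ and /k/): in an unstressed syllable, so rule 2 applies → [ə].

[ə]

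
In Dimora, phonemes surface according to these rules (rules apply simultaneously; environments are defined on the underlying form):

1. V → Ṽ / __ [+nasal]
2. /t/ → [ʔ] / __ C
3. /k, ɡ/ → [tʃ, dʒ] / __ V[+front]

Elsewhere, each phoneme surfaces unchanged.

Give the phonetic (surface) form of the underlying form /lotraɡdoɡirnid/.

/o/ (between /l/ and /t/): rule 1 targets it, but not before a nasal consonant → unchanged [o].
Rule 2 applies to /t/ (between /o/ and /r/: immediately before a consonant) → [ʔ].
/a/ (between /r/ and /ɡ/): rule 1 targets it, but not before a nasal consonant → unchanged [a].
/ɡ/ — between /a/ and /d/; rule 3 does not apply here → [ɡ].
/o/ (between /d/ and /ɡ/) is in the target of rule 1 but the environment (before a nasal consonant) is not met → [o].
/ɡ/ meets the environment for rule 3 (before a front vowel) → [dʒ].
/i/ — between /ɡ/ and /r/; rule 1 does not apply here → [i].
/i/ (between /n/ and /d/): rule 1 targets it, but not before a nasal consonant → unchanged [i].

[loʔraɡdodʒirnid]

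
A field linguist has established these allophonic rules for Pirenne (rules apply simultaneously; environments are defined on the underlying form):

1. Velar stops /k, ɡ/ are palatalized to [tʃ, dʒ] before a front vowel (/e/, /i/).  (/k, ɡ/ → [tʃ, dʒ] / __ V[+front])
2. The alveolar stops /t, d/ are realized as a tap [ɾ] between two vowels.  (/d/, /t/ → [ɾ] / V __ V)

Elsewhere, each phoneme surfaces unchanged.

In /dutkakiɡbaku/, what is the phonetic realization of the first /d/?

[d]

/d/ (word-initial): rule 2 targets it, but not between two vowels → unchanged [d].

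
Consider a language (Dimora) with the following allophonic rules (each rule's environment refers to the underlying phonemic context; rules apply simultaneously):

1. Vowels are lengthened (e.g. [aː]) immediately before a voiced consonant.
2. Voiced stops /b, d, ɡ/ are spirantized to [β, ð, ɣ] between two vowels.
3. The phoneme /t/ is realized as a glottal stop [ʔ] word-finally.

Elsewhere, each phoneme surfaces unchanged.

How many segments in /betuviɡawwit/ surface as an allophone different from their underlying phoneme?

Segments that undergo a rule: /u/ → [uː] (rule 1); /i/ → [iː] (rule 1); /ɡ/ → [ɣ] (rule 2); /a/ → [aː] (rule 1); /t/ → [ʔ] (rule 3).
All other segments surface unchanged.

5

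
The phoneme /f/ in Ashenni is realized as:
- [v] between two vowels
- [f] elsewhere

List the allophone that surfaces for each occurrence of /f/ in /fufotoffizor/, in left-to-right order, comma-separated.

[f], [v], [f], [f]

Occurrence 1 (position 1): no conditioning environment matches → elsewhere allophone [f].
Occurrence 2 (position 3): between two vowels → [v].
Occurrence 3 (position 7): no conditioning environment matches → elsewhere allophone [f].
Occurrence 4 (position 8): no conditioning environment matches → elsewhere allophone [f].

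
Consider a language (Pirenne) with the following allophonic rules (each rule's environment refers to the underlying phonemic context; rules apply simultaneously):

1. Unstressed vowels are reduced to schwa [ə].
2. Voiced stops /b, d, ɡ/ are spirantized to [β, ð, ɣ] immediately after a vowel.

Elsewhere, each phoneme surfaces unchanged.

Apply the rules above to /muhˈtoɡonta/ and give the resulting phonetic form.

/m/ (word-initial) is unaffected → [m].
/u/ (between /m/ and /h/): in an unstressed syllable, so rule 1 applies → [ə].
/h/ (between /u/ and /t/): no rule targets it → [h].
/t/ stays [t].
/o/ (between /t/ and /ɡ/): rule 1 targets it, but not in an unstressed syllable → unchanged [o].
/ɡ/ (between /o/ and /o/) occurs immediately after a vowel → [ɣ] by rule 2.
/o/ meets the environment for rule 1 (in an unstressed syllable) → [ə].
/n/ (between /o/ and /t/) is unaffected → [n].
/t/ (between /n/ and /a/): no rule targets it → [t].
/a/ — word-final, in an unstressed syllable — surfaces as [ə] (rule 1).

[məhˈtoɣəntə]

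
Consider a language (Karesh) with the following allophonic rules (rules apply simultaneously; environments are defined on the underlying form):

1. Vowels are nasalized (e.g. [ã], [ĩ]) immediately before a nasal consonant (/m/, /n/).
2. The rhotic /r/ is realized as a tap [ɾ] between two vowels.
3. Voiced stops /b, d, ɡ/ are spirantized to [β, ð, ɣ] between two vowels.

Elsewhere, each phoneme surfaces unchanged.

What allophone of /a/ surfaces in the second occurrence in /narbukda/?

/a/ — word-final; rule 1 does not apply here → [a].

[a]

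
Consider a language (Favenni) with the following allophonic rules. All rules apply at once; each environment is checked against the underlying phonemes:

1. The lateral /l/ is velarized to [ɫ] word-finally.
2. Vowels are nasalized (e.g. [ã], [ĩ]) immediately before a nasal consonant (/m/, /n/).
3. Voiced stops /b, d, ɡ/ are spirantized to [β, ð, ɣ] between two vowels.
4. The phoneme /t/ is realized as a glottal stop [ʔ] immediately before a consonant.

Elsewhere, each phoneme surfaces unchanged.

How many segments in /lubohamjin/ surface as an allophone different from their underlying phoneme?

Segments that undergo a rule: /b/ → [β] (rule 3); /a/ → [ã] (rule 2); /i/ → [ĩ] (rule 2).
All other segments surface unchanged.

3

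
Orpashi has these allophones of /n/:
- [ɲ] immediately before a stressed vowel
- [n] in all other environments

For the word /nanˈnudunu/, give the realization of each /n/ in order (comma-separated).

[n], [n], [ɲ], [n]

Occurrence 1 (position 1): no conditioning environment matches → elsewhere allophone [n].
Occurrence 2 (position 3): no conditioning environment matches → elsewhere allophone [n].
Occurrence 3 (position 4): immediately before a stressed vowel → [ɲ].
Occurrence 4 (position 8): no conditioning environment matches → elsewhere allophone [n].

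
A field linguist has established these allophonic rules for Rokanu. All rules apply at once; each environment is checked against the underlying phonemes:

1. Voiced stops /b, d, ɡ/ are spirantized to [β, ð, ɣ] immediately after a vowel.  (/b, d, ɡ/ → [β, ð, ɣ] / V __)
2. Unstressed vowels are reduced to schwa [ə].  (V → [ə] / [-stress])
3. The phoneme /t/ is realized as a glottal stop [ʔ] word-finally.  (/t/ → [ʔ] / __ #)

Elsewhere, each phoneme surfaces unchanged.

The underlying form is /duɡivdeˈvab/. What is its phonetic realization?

[dəɣəvdəˈvaβ]

/d/ (word-initial): rule 1 targets it, but not immediately after a vowel → unchanged [d].
/u/ (between /d/ and /ɡ/): in an unstressed syllable, so rule 2 applies → [ə].
/ɡ/ — between /u/ and /i/, immediately after a vowel — surfaces as [ɣ] (rule 1).
/i/ meets the environment for rule 2 (in an unstressed syllable) → [ə].
/v/ — not in any rule's target class → [v].
/d/ (between /v/ and /e/) fails the environment for rule 1, so it stays [d].
/e/ meets the environment for rule 2 (in an unstressed syllable) → [ə].
/v/ (between /e/ and /a/) is unaffected → [v].
/a/ (between /v/ and /b/): rule 2 targets it, but not in an unstressed syllable → unchanged [a].
/b/ — word-final, immediately after a vowel — surfaces as [β] (rule 1).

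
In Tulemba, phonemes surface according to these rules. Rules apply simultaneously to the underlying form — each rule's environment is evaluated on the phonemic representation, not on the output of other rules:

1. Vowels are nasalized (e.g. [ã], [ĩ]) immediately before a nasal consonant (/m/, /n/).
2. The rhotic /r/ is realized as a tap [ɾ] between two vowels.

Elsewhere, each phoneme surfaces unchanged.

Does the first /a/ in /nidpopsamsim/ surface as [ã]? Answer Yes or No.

Yes

/a/ — between /s/ and /m/, before a nasal consonant — surfaces as [ã] (rule 1).
The actual realization is [ã], which matches [ã].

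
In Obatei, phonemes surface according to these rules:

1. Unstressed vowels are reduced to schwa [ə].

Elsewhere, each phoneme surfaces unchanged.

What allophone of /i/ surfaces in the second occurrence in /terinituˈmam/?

/i/ (between /n/ and /t/) occurs in an unstressed syllable → [ə] by rule 1.

[ə]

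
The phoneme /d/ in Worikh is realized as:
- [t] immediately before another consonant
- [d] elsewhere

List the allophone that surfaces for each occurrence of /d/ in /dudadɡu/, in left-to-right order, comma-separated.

[d], [d], [t]

Occurrence 1 (position 1): no conditioning environment matches → elsewhere allophone [d].
Occurrence 2 (position 3): no conditioning environment matches → elsewhere allophone [d].
Occurrence 3 (position 5): immediately before another consonant → [t].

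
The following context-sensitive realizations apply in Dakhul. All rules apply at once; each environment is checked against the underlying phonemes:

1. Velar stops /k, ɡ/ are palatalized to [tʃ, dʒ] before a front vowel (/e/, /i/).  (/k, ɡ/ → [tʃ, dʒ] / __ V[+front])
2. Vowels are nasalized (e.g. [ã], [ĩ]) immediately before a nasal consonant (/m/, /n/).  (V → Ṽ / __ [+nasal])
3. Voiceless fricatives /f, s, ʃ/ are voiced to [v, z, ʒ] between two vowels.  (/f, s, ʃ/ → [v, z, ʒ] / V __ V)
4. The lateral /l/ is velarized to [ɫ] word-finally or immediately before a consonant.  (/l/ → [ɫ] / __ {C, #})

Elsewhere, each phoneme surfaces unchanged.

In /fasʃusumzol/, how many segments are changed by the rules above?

3

Segments that undergo a rule: /s/ → [z] (rule 3); /u/ → [ũ] (rule 2); /l/ → [ɫ] (rule 4).
All other segments surface unchanged.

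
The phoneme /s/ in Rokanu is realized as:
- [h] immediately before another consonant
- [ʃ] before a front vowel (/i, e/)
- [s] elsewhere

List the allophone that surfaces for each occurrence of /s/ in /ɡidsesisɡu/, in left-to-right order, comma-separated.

[ʃ], [ʃ], [h]

Occurrence 1 (position 4): before a front vowel (/i, e/) → [ʃ].
Occurrence 2 (position 6): before a front vowel (/i, e/) → [ʃ].
Occurrence 3 (position 8): immediately before another consonant → [h].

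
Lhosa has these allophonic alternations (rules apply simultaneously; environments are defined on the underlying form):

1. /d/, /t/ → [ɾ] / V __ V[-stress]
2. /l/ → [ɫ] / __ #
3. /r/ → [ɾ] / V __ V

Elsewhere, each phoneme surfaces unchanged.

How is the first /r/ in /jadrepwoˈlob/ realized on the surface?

[r]

/r/ (between /d/ and /e/) fails the environment for rule 3, so it stays [r].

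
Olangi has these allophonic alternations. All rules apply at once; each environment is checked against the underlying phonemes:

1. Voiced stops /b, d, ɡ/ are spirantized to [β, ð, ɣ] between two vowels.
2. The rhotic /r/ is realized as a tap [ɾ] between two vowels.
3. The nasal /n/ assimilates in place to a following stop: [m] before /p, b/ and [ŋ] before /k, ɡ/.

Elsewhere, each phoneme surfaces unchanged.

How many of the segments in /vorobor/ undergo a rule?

Segments that undergo a rule: /r/ → [ɾ] (rule 2); /b/ → [β] (rule 1).
All other segments surface unchanged.

2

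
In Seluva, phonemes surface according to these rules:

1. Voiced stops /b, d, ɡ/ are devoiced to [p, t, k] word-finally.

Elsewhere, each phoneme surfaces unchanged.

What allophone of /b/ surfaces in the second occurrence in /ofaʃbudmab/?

[p]

/b/ (word-final) occurs word-finally → [p] by rule 1.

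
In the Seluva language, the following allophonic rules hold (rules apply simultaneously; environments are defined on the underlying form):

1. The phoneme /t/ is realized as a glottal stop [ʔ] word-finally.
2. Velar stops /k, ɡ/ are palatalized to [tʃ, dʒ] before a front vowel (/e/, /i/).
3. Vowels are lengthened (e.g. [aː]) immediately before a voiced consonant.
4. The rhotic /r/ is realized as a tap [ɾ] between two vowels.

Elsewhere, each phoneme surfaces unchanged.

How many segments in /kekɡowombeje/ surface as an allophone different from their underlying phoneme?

Segments that undergo a rule: /k/ → [tʃ] (rule 2); /o/ → [oː] (rule 3); /o/ → [oː] (rule 3); /e/ → [eː] (rule 3).
All other segments surface unchanged.

4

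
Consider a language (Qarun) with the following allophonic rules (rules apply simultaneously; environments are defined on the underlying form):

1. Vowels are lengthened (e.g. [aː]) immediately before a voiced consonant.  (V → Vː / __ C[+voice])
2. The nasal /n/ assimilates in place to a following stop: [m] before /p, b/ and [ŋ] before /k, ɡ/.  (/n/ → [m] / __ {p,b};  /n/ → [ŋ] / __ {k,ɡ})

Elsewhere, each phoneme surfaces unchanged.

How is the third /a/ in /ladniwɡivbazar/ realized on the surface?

[aː]

/a/ (between /z/ and /r/) occurs before a voiced consonant → [aː] by rule 1.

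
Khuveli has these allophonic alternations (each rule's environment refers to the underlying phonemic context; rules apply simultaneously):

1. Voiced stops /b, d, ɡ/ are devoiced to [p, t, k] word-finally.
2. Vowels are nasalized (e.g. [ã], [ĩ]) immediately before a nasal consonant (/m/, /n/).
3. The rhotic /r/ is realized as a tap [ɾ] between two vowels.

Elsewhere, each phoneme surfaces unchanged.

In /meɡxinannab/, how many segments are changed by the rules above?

3

Segments that undergo a rule: /i/ → [ĩ] (rule 2); /a/ → [ã] (rule 2); /b/ → [p] (rule 1).
All other segments surface unchanged.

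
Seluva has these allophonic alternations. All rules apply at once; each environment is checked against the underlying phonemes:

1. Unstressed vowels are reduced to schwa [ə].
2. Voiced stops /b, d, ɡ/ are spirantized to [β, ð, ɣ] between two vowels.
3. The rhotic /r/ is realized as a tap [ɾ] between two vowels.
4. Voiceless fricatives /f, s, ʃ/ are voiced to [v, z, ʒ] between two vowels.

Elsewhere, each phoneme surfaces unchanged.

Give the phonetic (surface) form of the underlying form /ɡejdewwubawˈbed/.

/ɡ/ (word-initial) is in the target of rule 2 but the environment (between two vowels) is not met → [ɡ].
/e/ — between /ɡ/ and /j/, in an unstressed syllable — surfaces as [ə] (rule 1).
/j/ (between /e/ and /d/): no rule targets it → [j].
/d/ (between /j/ and /e/) is in the target of rule 2 but the environment (between two vowels) is not met → [d].
/e/ (between /d/ and /w/): in an unstressed syllable, so rule 1 applies → [ə].
/w/ (between /e/ and /w/): no rule targets it → [w].
/w/ (between /w/ and /u/): no rule targets it → [w].
/u/ (between /w/ and /b/) occurs in an unstressed syllable → [ə] by rule 1.
Rule 2 applies to /b/ (between /u/ and /a/: between two vowels) → [β].
/a/ (between /b/ and /w/) occurs in an unstressed syllable → [ə] by rule 1.
/w/ (between /a/ and /b/) is unaffected → [w].
/b/ (between /w/ and /e/) fails the environment for rule 2, so it stays [b].
/e/ — between /b/ and /d/; rule 1 does not apply here → [e].
/d/ (word-final) fails the environment for rule 2, so it stays [d].

[ɡəjdəwwəβəwˈbed]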